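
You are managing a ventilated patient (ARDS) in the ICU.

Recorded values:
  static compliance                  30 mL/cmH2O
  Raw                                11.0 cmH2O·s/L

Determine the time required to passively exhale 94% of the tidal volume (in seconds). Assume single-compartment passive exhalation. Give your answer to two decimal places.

τ = R × C = 11.0 × 30 mL/cmH2O = 11.0 × 0.030 L/cmH2O = 0.33 s.
Exhaled fraction f = 1 − e^(−t/τ) → t = −τ·ln(1 − f) = −0.33·ln(0.06) = 0.9284 s.

0.93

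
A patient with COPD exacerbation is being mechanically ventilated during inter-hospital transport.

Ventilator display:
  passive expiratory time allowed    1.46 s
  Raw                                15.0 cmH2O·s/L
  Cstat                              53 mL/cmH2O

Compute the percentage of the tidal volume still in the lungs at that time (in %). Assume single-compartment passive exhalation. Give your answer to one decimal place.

15.9

τ = R × C = 15.0 × 53 mL/cmH2O = 15.0 × 0.053 L/cmH2O = 0.795 s.
Passive exhalation: V(t)/V₀ = e^(−t/τ) = e^(−1.46/0.795) = 0.1594.
Fraction remaining = 0.1594 → 15.94%.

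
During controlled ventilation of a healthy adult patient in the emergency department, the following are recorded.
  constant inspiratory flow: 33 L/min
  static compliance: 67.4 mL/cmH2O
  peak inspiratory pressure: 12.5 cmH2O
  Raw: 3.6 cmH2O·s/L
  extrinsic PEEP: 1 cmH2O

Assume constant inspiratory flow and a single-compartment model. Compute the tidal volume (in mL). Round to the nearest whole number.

Flow: 33 L/min ÷ 60 = 0.55 L/s.
Equation of motion (constant flow): PIP = Vt/C + R·V̇ + PEEP.
Vt/C = PIP − R·V̇ − PEEP = 12.5 − 1.98 − 1 = 9.52 cmH2O.
Vt = C × 9.52 = 67.4 × 9.52 = 641.65 mL.

642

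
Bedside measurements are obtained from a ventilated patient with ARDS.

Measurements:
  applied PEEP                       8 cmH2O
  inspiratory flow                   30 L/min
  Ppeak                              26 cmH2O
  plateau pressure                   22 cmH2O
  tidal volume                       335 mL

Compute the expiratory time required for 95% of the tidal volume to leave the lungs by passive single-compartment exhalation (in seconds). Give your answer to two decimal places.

Flow: 30 L/min ÷ 60 = 0.5 L/s.
R = (PIP − Pplat)/V̇ = (26 − 22) / 0.5 = 4.0/0.5 = 8.0 cmH2O·s/L.
C = Vt/(Pplat − PEEP) = 335.0 / (22 − 8) = 335.0/14.0 = 23.929 mL/cmH2O.
τ = R × C = 8.0 × 0.02393 L/cmH2O = 0.1914 s.
t = −τ·ln(1 − 0.95) = −0.1914·ln(0.05) = 0.5734 s.

0.57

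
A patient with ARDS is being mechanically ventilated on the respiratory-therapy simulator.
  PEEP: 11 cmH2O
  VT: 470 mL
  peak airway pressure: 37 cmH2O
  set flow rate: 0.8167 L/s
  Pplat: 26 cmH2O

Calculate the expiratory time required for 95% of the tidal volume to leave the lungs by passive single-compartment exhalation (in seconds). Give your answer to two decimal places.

1.26

R = (PIP − Pplat)/V̇ = (37 − 26) / 0.8167 = 11.0/0.8167 = 13.469 cmH2O·s/L.
C = Vt/(Pplat − PEEP) = 470.0 / (26 − 11) = 470.0/15.0 = 31.333 mL/cmH2O.
τ = R × C = 13.469 × 0.03133 L/cmH2O = 0.422 s.
t = −τ·ln(1 − 0.95) = −0.422·ln(0.05) = 1.264 s.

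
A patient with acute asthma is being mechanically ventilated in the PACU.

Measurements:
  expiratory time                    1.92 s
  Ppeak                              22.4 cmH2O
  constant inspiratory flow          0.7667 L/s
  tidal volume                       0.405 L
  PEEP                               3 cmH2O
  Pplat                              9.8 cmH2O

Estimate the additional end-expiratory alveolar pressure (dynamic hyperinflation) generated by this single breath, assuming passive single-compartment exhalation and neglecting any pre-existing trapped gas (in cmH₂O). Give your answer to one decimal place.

R = (PIP − Pplat)/V̇ = (22.4 − 9.8) / 0.7667 = 12.6/0.7667 = 16.434 cmH2O·s/L.
C = Vt/(Pplat − PEEP) = 405.0 / (9.8 − 3) = 405.0/6.8 = 59.559 mL/cmH2O.
τ = R × C = 16.434 × 0.05956 L/cmH2O = 0.9788 s.
Fraction remaining = e^(−Te/τ) = e^(−1.92/0.9788) = 0.1406; trapped volume = 405.0 × 0.1406 = 56.943 mL.
Additional alveolar pressure from trapping ≈ V_trapped / C = 56.943 / 59.559 = 0.9561 cmH2O.

1.0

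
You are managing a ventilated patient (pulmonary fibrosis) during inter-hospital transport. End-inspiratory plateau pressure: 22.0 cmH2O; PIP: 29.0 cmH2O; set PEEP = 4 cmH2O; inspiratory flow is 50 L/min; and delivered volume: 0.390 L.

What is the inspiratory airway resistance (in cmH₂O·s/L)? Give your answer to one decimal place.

Flow: 50 L/min ÷ 60 = 0.8333 L/s.
Raw = (PIP − Pplat) / flow = (29.0 − 22.0) / 0.8333 = 7.0 / 0.8333 = 8.4 cmH2O·s/L.

8.4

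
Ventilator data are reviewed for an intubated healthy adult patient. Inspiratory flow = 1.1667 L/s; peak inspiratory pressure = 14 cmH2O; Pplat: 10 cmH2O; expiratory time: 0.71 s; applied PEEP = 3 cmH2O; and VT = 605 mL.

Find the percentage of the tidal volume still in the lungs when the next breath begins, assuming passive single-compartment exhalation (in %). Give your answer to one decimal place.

9.1

R = (PIP − Pplat)/V̇ = (14 − 10) / 1.1667 = 4.0/1.1667 = 3.428 cmH2O·s/L.
C = Vt/(Pplat − PEEP) = 605.0 / (10 − 3) = 605.0/7.0 = 86.429 mL/cmH2O.
τ = R × C = 3.428 × 0.08643 L/cmH2O = 0.2963 s.
Fraction remaining at end-expiration = e^(−Te/τ) = e^(−0.71/0.2963) = 0.09106 → 9.106%.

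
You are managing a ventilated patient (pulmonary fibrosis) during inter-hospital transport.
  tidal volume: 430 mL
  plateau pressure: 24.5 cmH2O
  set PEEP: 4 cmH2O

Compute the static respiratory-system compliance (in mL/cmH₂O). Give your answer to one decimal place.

21.0

Cstat = Vt / (Pplat − PEEP) = 430 / (24.5 − 4) = 430 / 20.5 = 20.976 mL/cmH2O.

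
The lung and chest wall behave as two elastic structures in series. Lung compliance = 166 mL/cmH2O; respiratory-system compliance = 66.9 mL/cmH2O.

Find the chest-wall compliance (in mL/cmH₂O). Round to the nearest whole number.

112

1/Ccw = 1/Crs − 1/CL.
1/Ccw = 1/66.9 − 1/166 = 0.008924.
Ccw = 112.06 mL/cmH2O.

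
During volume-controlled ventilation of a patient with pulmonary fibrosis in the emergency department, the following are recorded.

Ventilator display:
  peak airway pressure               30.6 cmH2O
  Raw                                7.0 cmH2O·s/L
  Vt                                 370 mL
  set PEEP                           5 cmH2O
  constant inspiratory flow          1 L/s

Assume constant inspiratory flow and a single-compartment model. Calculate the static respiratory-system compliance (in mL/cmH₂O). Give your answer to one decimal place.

Equation of motion (constant flow): PIP = Vt/C + R·V̇ + PEEP.
Vt/C = PIP − R·V̇ − PEEP = 30.6 − 7.0×1 − 5 = 30.6 − 7.0 − 5 = 18.6 cmH2O.
C = Vt / 18.6 = 370 / 18.6 = 19.892 mL/cmH2O.

19.9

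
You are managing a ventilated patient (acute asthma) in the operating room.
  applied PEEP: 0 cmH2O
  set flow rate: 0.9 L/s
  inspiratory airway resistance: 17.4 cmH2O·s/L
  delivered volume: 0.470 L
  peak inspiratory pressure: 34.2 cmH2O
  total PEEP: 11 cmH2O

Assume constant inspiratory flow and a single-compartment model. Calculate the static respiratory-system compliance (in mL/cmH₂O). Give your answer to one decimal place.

Total PEEP = 11 cmH2O (set 0 + intrinsic 11); this is the baseline alveolar pressure.
Equation of motion (constant flow): PIP = Vt/C + R·V̇ + PEEP.
Vt/C = PIP − R·V̇ − PEEP = 34.2 − 17.4×0.9 − 11 = 34.2 − 15.66 − 11 = 7.54 cmH2O.
C = Vt / 7.54 = 470 / 7.54 = 62.334 mL/cmH2O.

62.3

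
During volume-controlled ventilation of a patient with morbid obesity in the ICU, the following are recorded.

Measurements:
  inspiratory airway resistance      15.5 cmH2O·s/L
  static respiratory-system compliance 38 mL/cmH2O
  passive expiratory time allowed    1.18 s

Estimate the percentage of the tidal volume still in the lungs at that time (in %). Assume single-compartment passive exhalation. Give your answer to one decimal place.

13.5

τ = R × C = 15.5 × 38 mL/cmH2O = 15.5 × 0.038 L/cmH2O = 0.589 s.
Passive exhalation: V(t)/V₀ = e^(−t/τ) = e^(−1.18/0.589) = 0.1349.
Fraction remaining = 0.1349 → 13.49%.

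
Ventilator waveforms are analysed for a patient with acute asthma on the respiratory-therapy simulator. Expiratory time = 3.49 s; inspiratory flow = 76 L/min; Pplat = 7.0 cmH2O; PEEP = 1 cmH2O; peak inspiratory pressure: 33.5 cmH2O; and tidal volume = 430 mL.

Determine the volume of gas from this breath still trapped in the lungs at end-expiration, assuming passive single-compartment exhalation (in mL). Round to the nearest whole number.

Flow: 76 L/min ÷ 60 = 1.2667 L/s.
R = (PIP − Pplat)/V̇ = (33.5 − 7.0) / 1.2667 = 26.5/1.2667 = 20.921 cmH2O·s/L.
C = Vt/(Pplat − PEEP) = 430.0 / (7.0 − 1) = 430.0/6.0 = 71.667 mL/cmH2O.
τ = R × C = 20.921 × 0.07167 L/cmH2O = 1.499 s.
Fraction remaining = e^(−Te/τ) = e^(−3.49/1.499) = 0.09747.
Trapped volume = 430.0 × 0.09747 = 41.912 mL.

42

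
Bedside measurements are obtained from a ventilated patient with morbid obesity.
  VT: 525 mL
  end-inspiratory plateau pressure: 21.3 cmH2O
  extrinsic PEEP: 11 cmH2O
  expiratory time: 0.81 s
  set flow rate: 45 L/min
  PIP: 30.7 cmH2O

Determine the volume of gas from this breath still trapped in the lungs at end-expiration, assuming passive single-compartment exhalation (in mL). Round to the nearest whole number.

Flow: 45 L/min ÷ 60 = 0.75 L/s.
R = (PIP − Pplat)/V̇ = (30.7 − 21.3) / 0.75 = 9.4/0.75 = 12.533 cmH2O·s/L.
C = Vt/(Pplat − PEEP) = 525.0 / (21.3 − 11) = 525.0/10.3 = 50.971 mL/cmH2O.
τ = R × C = 12.533 × 0.05097 L/cmH2O = 0.6388 s.
Fraction remaining = e^(−Te/τ) = e^(−0.81/0.6388) = 0.2814.
Trapped volume = 525.0 × 0.2814 = 147.74 mL.

148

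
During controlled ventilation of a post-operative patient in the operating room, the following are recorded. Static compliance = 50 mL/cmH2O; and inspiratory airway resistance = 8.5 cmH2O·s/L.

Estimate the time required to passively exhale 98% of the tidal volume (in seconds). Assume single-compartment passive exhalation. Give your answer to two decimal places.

1.66

τ = R × C = 8.5 × 50 mL/cmH2O = 8.5 × 0.050 L/cmH2O = 0.425 s.
Exhaled fraction f = 1 − e^(−t/τ) → t = −τ·ln(1 − f) = −0.425·ln(0.02) = 1.663 s.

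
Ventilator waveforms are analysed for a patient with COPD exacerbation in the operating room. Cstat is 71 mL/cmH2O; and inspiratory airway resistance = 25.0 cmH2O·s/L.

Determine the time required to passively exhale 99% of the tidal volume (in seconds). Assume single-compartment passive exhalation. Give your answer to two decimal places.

8.17

τ = R × C = 25.0 × 71 mL/cmH2O = 25.0 × 0.071 L/cmH2O = 1.775 s.
Exhaled fraction f = 1 − e^(−t/τ) → t = −τ·ln(1 − f) = −1.775·ln(0.01) = 8.174 s.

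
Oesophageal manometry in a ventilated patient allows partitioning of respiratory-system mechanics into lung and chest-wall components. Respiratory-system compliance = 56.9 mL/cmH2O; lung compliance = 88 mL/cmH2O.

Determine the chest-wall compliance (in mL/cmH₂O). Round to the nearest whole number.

161

1/Ccw = 1/Crs − 1/CL.
1/Ccw = 1/56.9 − 1/88 = 0.006211.
Ccw = 161.0 mL/cmH2O.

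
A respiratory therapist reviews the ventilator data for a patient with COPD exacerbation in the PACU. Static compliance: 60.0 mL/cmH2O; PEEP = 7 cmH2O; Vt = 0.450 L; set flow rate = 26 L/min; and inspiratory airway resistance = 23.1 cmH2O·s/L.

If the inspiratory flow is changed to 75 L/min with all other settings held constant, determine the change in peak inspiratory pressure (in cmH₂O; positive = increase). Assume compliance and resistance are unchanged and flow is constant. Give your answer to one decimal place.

Flow: 26 L/min ÷ 60 = 0.4333 L/s.
New flow: 75 L/min ÷ 60 = 1.25 L/s.
PIP = Vt/C + R·V̇ + PEEP (constant-flow equation of motion).
Only the resistive term changes: ΔPIP = R × ΔV̇ = 23.1 × (1.25 − 0.4333) = 23.1 × 0.8167 = 18.866 cmH2O.

18.9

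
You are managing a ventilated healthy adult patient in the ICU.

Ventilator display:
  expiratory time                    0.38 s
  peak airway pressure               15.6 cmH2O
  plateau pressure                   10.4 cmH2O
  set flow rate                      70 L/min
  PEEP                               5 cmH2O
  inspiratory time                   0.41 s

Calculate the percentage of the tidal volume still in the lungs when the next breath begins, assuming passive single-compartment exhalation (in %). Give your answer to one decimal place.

Flow: 70 L/min ÷ 60 = 1.1667 L/s.
Vt = flow × Ti = 1.1667 L/s × 0.41 s × 1000 mL/L = 478.35 mL.
R = (PIP − Pplat)/V̇ = (15.6 − 10.4) / 1.1667 = 5.2/1.1667 = 4.457 cmH2O·s/L.
C = Vt/(Pplat − PEEP) = 478.35 / (10.4 − 5) = 478.35/5.4 = 88.583 mL/cmH2O.
τ = R × C = 4.457 × 0.08858 L/cmH2O = 0.3948 s.
Fraction remaining at end-expiration = e^(−Te/τ) = e^(−0.38/0.3948) = 0.3819 → 38.19%.

38.2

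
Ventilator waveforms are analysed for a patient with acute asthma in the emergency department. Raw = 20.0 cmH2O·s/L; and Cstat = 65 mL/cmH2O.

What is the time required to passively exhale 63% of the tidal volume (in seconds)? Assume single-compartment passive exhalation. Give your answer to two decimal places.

τ = R × C = 20.0 × 65 mL/cmH2O = 20.0 × 0.065 L/cmH2O = 1.3 s.
Exhaled fraction f = 1 − e^(−t/τ) → t = −τ·ln(1 − f) = −1.3·ln(0.37) = 1.293 s.

1.29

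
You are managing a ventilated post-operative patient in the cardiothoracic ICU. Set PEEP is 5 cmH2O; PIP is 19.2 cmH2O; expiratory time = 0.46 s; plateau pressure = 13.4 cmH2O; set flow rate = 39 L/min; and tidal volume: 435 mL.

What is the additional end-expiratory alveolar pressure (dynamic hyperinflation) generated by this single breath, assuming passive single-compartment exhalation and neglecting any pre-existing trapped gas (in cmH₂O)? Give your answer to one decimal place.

Flow: 39 L/min ÷ 60 = 0.65 L/s.
R = (PIP − Pplat)/V̇ = (19.2 − 13.4) / 0.65 = 5.8/0.65 = 8.923 cmH2O·s/L.
C = Vt/(Pplat − PEEP) = 435.0 / (13.4 − 5) = 435.0/8.4 = 51.786 mL/cmH2O.
τ = R × C = 8.923 × 0.05179 L/cmH2O = 0.4621 s.
Fraction remaining = e^(−Te/τ) = e^(−0.46/0.4621) = 0.3696; trapped volume = 435.0 × 0.3696 = 160.78 mL.
Additional alveolar pressure from trapping ≈ V_trapped / C = 160.78 / 51.786 = 3.105 cmH2O.

3.1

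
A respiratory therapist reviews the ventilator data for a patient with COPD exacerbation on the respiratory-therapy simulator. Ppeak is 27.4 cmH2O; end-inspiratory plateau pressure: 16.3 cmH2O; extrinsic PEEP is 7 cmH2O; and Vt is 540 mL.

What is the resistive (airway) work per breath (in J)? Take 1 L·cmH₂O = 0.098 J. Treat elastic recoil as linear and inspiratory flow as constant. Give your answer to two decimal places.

0.59

With constant inspiratory flow the resistive pressure is constant at PIP − Pplat = 27.4 − 16.3 = 11.1 cmH2O, so resistive work = 11.1 × 0.540 = 5.994 L·cmH2O.
× 0.098 J/(L·cmH2O) → 0.5874 J.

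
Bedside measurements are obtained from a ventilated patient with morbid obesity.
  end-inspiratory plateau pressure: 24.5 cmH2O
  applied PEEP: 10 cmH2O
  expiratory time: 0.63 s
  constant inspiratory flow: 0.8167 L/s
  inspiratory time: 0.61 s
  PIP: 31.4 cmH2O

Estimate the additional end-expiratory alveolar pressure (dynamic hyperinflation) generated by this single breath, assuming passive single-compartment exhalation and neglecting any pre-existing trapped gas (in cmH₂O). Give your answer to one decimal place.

1.7

Vt = flow × Ti = 0.8167 L/s × 0.61 s × 1000 mL/L = 498.19 mL.
R = (PIP − Pplat)/V̇ = (31.4 − 24.5) / 0.8167 = 6.9/0.8167 = 8.449 cmH2O·s/L.
C = Vt/(Pplat − PEEP) = 498.19 / (24.5 − 10) = 498.19/14.5 = 34.358 mL/cmH2O.
τ = R × C = 8.449 × 0.03436 L/cmH2O = 0.2903 s.
Fraction remaining = e^(−Te/τ) = e^(−0.63/0.2903) = 0.1142; trapped volume = 498.19 × 0.1142 = 56.893 mL.
Additional alveolar pressure from trapping ≈ V_trapped / C = 56.893 / 34.358 = 1.656 cmH2O.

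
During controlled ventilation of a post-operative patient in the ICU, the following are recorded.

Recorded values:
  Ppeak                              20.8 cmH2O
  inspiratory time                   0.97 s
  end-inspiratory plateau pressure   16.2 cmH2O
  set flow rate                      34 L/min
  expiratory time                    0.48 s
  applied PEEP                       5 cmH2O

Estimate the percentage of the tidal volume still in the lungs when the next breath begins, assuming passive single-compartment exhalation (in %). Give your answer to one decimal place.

Flow: 34 L/min ÷ 60 = 0.5667 L/s.
Vt = flow × Ti = 0.5667 L/s × 0.97 s × 1000 mL/L = 549.7 mL.
R = (PIP − Pplat)/V̇ = (20.8 − 16.2) / 0.5667 = 4.6/0.5667 = 8.117 cmH2O·s/L.
C = Vt/(Pplat − PEEP) = 549.7 / (16.2 − 5) = 549.7/11.2 = 49.08 mL/cmH2O.
τ = R × C = 8.117 × 0.04908 L/cmH2O = 0.3984 s.
Fraction remaining at end-expiration = e^(−Te/τ) = e^(−0.48/0.3984) = 0.2997 → 29.97%.

30.0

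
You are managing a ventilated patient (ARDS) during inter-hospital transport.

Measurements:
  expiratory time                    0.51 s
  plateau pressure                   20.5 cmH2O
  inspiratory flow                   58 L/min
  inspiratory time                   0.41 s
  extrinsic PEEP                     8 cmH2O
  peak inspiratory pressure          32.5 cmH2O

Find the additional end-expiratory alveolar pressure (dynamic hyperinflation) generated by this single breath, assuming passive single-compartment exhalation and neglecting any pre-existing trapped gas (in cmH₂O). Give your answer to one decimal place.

3.4

Flow: 58 L/min ÷ 60 = 0.9667 L/s.
Vt = flow × Ti = 0.9667 L/s × 0.41 s × 1000 mL/L = 396.35 mL.
R = (PIP − Pplat)/V̇ = (32.5 − 20.5) / 0.9667 = 12.0/0.9667 = 12.413 cmH2O·s/L.
C = Vt/(Pplat − PEEP) = 396.35 / (20.5 − 8) = 396.35/12.5 = 31.708 mL/cmH2O.
τ = R × C = 12.413 × 0.03171 L/cmH2O = 0.3936 s.
Fraction remaining = e^(−Te/τ) = e^(−0.51/0.3936) = 0.2737; trapped volume = 396.35 × 0.2737 = 108.48 mL.
Additional alveolar pressure from trapping ≈ V_trapped / C = 108.48 / 31.708 = 3.421 cmH2O.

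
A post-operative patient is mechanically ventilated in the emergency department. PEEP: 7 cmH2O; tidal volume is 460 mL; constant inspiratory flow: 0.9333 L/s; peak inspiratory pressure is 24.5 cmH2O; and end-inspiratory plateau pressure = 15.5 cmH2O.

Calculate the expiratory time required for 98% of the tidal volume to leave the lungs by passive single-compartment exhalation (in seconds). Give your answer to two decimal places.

R = (PIP − Pplat)/V̇ = (24.5 − 15.5) / 0.9333 = 9.0/0.9333 = 9.643 cmH2O·s/L.
C = Vt/(Pplat − PEEP) = 460.0 / (15.5 − 7) = 460.0/8.5 = 54.118 mL/cmH2O.
τ = R × C = 9.643 × 0.05412 L/cmH2O = 0.5219 s.
t = −τ·ln(1 − 0.98) = −0.5219·ln(0.02) = 2.042 s.

2.04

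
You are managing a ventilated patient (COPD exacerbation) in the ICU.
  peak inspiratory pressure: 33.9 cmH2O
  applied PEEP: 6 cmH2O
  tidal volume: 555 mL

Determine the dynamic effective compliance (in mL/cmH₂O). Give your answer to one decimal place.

Dynamic compliance = Vt / (PIP − PEEP) = 555 / (33.9 − 6) = 555 / 27.9 = 19.892 mL/cmH2O.

19.9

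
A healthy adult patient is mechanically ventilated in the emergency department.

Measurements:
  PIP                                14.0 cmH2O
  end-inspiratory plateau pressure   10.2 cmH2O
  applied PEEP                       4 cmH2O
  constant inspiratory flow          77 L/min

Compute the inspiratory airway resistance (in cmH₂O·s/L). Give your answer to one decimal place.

3.0

Flow: 77 L/min ÷ 60 = 1.2833 L/s.
Raw = (PIP − Pplat) / flow = (14.0 − 10.2) / 1.2833 = 3.8 / 1.2833 = 2.961 cmH2O·s/L.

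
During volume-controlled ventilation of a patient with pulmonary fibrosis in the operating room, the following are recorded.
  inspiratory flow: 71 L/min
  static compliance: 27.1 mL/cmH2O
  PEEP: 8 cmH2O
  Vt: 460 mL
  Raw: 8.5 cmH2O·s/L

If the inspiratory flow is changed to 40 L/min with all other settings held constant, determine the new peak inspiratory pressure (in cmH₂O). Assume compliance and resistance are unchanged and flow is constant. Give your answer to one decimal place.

Flow: 71 L/min ÷ 60 = 1.1833 L/s.
New flow: 40 L/min ÷ 60 = 0.6667 L/s.
PIP = Vt/C + R·V̇ + PEEP (constant-flow equation of motion).
Only the resistive term changes: ΔPIP = R × ΔV̇ = 8.5 × (0.6667 − 1.1833) = 8.5 × -0.5166 = -4.391 cmH2O.
Original PIP = 460/27.1 + 8.5×1.1833 + 8 = 35.032 cmH2O; new PIP = 35.032 + (-4.391) = 30.641 cmH2O.

30.6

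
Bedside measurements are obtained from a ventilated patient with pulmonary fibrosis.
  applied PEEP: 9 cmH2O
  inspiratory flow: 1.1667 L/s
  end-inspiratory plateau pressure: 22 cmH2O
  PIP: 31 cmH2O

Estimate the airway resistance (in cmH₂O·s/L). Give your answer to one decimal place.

7.7

Raw = (PIP − Pplat) / flow = (31 − 22) / 1.1667 = 9.0 / 1.1667 = 7.714 cmH2O·s/L.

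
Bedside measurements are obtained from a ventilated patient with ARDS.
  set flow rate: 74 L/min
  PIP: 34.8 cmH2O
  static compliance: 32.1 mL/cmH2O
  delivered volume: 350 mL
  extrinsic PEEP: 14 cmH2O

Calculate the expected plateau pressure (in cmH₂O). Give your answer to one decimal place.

24.9

Pplat = PEEP + Vt / Cstat = 14 + 350 / 32.1 = 14 + 10.903 = 24.903 cmH2O.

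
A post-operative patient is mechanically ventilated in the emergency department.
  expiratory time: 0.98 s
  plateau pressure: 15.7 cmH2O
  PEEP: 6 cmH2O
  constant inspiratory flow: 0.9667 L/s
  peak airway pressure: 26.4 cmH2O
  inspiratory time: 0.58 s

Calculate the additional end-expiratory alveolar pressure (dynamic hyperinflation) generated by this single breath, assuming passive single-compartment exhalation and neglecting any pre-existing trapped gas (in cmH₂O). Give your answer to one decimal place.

2.1

Vt = flow × Ti = 0.9667 L/s × 0.58 s × 1000 mL/L = 560.69 mL.
R = (PIP − Pplat)/V̇ = (26.4 − 15.7) / 0.9667 = 10.7/0.9667 = 11.069 cmH2O·s/L.
C = Vt/(Pplat − PEEP) = 560.69 / (15.7 − 6) = 560.69/9.7 = 57.803 mL/cmH2O.
τ = R × C = 11.069 × 0.0578 L/cmH2O = 0.6398 s.
Fraction remaining = e^(−Te/τ) = e^(−0.98/0.6398) = 0.2162; trapped volume = 560.69 × 0.2162 = 121.22 mL.
Additional alveolar pressure from trapping ≈ V_trapped / C = 121.22 / 57.803 = 2.097 cmH2O.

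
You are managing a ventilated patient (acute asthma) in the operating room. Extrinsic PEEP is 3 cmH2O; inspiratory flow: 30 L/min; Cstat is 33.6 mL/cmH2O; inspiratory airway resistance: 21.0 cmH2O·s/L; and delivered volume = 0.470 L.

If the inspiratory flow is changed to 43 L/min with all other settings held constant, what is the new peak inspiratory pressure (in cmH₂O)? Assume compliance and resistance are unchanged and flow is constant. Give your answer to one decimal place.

32.0

Flow: 30 L/min ÷ 60 = 0.5 L/s.
New flow: 43 L/min ÷ 60 = 0.7167 L/s.
PIP = Vt/C + R·V̇ + PEEP (constant-flow equation of motion).
Only the resistive term changes: ΔPIP = R × ΔV̇ = 21.0 × (0.7167 − 0.5) = 21.0 × 0.2167 = 4.551 cmH2O.
Original PIP = 470/33.6 + 21.0×0.5 + 3 = 27.488 cmH2O; new PIP = 27.488 + (4.551) = 32.039 cmH2O.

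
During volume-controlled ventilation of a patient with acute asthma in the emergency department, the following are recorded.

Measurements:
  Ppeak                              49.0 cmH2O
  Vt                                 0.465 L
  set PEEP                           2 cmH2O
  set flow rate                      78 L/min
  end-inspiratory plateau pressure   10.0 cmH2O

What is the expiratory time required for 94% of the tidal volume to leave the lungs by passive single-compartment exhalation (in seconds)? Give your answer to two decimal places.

4.91

Flow: 78 L/min ÷ 60 = 1.3 L/s.
R = (PIP − Pplat)/V̇ = (49.0 − 10.0) / 1.3 = 39.0/1.3 = 30.0 cmH2O·s/L.
C = Vt/(Pplat − PEEP) = 465.0 / (10.0 − 2) = 465.0/8.0 = 58.125 mL/cmH2O.
τ = R × C = 30.0 × 0.05813 L/cmH2O = 1.744 s.
t = −τ·ln(1 − 0.94) = −1.744·ln(0.06) = 4.907 s.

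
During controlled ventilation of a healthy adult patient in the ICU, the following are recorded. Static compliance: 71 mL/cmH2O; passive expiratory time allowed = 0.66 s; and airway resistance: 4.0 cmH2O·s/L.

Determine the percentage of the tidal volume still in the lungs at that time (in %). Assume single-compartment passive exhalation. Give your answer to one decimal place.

9.8

τ = R × C = 4.0 × 71 mL/cmH2O = 4.0 × 0.071 L/cmH2O = 0.284 s.
Passive exhalation: V(t)/V₀ = e^(−t/τ) = e^(−0.66/0.284) = 0.09789.
Fraction remaining = 0.09789 → 9.789%.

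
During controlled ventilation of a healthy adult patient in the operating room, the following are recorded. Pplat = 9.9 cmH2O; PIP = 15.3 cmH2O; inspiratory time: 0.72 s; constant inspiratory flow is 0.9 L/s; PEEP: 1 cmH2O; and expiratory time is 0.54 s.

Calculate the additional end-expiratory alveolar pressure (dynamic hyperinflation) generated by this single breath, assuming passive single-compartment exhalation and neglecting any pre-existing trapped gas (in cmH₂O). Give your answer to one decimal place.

Vt = flow × Ti = 0.9 L/s × 0.72 s × 1000 mL/L = 648.0 mL.
R = (PIP − Pplat)/V̇ = (15.3 − 9.9) / 0.9 = 5.4/0.9 = 6.0 cmH2O·s/L.
C = Vt/(Pplat − PEEP) = 648.0 / (9.9 − 1) = 648.0/8.9 = 72.809 mL/cmH2O.
τ = R × C = 6.0 × 0.07281 L/cmH2O = 0.4369 s.
Fraction remaining = e^(−Te/τ) = e^(−0.54/0.4369) = 0.2905; trapped volume = 648.0 × 0.2905 = 188.24 mL.
Additional alveolar pressure from trapping ≈ V_trapped / C = 188.24 / 72.809 = 2.585 cmH2O.

2.6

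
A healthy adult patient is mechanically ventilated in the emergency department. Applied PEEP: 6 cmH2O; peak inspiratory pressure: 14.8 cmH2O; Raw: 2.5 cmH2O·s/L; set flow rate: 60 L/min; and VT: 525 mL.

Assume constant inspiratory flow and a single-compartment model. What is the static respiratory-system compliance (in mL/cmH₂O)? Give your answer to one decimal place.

83.3

Flow: 60 L/min ÷ 60 = 1 L/s.
Equation of motion (constant flow): PIP = Vt/C + R·V̇ + PEEP.
Vt/C = PIP − R·V̇ − PEEP = 14.8 − 2.5×1 − 6 = 14.8 − 2.5 − 6 = 6.3 cmH2O.
C = Vt / 6.3 = 525 / 6.3 = 83.333 mL/cmH2O.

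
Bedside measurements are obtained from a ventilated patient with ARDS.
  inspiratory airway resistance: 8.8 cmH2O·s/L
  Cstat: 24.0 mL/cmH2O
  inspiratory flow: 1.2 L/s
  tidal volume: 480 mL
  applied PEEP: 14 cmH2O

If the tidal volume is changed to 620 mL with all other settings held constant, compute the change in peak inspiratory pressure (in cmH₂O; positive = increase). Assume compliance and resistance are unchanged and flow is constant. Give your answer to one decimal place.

PIP = Vt/C + R·V̇ + PEEP (constant-flow equation of motion).
Only the elastic term changes: ΔPIP = ΔVt / C = (620 − 480) / 24.0 = 5.833 cmH2O.

5.8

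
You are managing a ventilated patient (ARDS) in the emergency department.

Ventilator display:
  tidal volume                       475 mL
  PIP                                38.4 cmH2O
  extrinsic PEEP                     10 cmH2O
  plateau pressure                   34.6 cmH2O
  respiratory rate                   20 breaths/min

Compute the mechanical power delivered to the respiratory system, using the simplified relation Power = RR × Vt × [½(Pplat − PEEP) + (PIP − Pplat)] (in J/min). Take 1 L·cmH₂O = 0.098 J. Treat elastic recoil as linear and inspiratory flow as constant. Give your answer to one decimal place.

Per-breath work = Vt × [½(Pplat−PEEP) + (PIP−Pplat)] = 0.475 × [0.5×24.6 + 3.8] = 0.475 × 16.1 = 7.648 L·cmH2O.
Power = 20 × 7.648 = 152.96 L·cmH2O/min.
× 0.098 J/(L·cmH2O) → 14.99 J/min.

15.0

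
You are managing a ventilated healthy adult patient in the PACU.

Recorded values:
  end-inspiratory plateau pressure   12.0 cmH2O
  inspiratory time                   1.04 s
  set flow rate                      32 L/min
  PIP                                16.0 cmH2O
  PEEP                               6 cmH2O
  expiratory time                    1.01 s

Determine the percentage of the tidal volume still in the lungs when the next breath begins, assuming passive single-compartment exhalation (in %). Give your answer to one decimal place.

23.3

Flow: 32 L/min ÷ 60 = 0.5333 L/s.
Vt = flow × Ti = 0.5333 L/s × 1.04 s × 1000 mL/L = 554.63 mL.
R = (PIP − Pplat)/V̇ = (16.0 − 12.0) / 0.5333 = 4.0/0.5333 = 7.5 cmH2O·s/L.
C = Vt/(Pplat − PEEP) = 554.63 / (12.0 − 6) = 554.63/6.0 = 92.438 mL/cmH2O.
τ = R × C = 7.5 × 0.09244 L/cmH2O = 0.6933 s.
Fraction remaining at end-expiration = e^(−Te/τ) = e^(−1.01/0.6933) = 0.233 → 23.3%.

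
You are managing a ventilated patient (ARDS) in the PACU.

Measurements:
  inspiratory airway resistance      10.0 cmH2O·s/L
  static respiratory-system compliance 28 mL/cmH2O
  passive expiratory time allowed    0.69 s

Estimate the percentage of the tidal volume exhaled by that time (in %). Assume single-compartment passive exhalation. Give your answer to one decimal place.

91.5

τ = R × C = 10.0 × 28 mL/cmH2O = 10.0 × 0.028 L/cmH2O = 0.28 s.
Passive exhalation: V(t)/V₀ = e^(−t/τ) = e^(−0.69/0.28) = 0.08507.
Fraction exhaled = 1 − 0.08507 = 0.9149 → 91.49%.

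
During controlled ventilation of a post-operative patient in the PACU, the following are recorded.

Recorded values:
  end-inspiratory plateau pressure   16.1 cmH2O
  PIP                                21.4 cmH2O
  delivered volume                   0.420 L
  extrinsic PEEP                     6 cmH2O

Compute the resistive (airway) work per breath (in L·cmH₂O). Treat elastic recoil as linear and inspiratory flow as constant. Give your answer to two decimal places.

With constant inspiratory flow the resistive pressure is constant at PIP − Pplat = 21.4 − 16.1 = 5.3 cmH2O, so resistive work = 5.3 × 0.420 = 2.226 L·cmH2O.

2.23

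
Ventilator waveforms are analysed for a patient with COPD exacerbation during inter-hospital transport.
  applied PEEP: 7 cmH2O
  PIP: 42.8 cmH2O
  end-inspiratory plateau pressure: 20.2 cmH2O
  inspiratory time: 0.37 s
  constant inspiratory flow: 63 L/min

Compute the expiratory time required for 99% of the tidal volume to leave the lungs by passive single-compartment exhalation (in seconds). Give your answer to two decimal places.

Flow: 63 L/min ÷ 60 = 1.05 L/s.
Vt = flow × Ti = 1.05 L/s × 0.37 s × 1000 mL/L = 388.5 mL.
R = (PIP − Pplat)/V̇ = (42.8 − 20.2) / 1.05 = 22.6/1.05 = 21.524 cmH2O·s/L.
C = Vt/(Pplat − PEEP) = 388.5 / (20.2 − 7) = 388.5/13.2 = 29.432 mL/cmH2O.
τ = R × C = 21.524 × 0.02943 L/cmH2O = 0.6335 s.
t = −τ·ln(1 − 0.99) = −0.6335·ln(0.01) = 2.917 s.

2.92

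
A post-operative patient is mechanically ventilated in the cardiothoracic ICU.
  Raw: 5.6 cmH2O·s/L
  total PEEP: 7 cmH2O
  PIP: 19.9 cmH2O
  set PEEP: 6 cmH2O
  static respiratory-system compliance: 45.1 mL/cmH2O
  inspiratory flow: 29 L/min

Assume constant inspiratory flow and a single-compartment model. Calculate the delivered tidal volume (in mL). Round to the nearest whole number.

Flow: 29 L/min ÷ 60 = 0.4833 L/s.
Total PEEP = 7 cmH2O (set 6 + intrinsic 1); this is the baseline alveolar pressure.
Equation of motion (constant flow): PIP = Vt/C + R·V̇ + PEEP.
Vt/C = PIP − R·V̇ − PEEP = 19.9 − 2.706 − 7 = 10.194 cmH2O.
Vt = C × 10.194 = 45.1 × 10.194 = 459.75 mL.

460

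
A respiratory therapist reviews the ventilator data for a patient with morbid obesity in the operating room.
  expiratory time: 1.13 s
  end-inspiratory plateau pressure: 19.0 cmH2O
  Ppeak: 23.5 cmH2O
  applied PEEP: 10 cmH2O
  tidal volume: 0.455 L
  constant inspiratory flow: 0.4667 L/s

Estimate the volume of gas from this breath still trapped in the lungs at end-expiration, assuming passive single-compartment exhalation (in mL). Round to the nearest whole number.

45

R = (PIP − Pplat)/V̇ = (23.5 − 19.0) / 0.4667 = 4.5/0.4667 = 9.642 cmH2O·s/L.
C = Vt/(Pplat − PEEP) = 455.0 / (19.0 − 10) = 455.0/9.0 = 50.556 mL/cmH2O.
τ = R × C = 9.642 × 0.05056 L/cmH2O = 0.4875 s.
Fraction remaining = e^(−Te/τ) = e^(−1.13/0.4875) = 0.09848.
Trapped volume = 455.0 × 0.09848 = 44.808 mL.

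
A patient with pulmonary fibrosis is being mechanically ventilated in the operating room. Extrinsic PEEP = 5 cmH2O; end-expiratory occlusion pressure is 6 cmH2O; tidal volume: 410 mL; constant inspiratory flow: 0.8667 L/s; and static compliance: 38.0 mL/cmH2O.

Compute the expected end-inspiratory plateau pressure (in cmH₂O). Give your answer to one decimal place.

16.8

End-expiratory occlusion gives total PEEP = 6 cmH2O (intrinsic PEEP = 6 − 5 = 1). Use total PEEP for the elastic gradient.
Pplat = PEEPtotal + Vt / Cstat = 6 + 410 / 38.0 = 6 + 10.789 = 16.789 cmH2O.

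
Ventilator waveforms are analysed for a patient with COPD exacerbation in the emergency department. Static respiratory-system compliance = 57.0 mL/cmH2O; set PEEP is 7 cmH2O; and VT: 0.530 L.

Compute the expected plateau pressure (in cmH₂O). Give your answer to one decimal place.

16.3

Pplat = PEEP + Vt / Cstat = 7 + 530 / 57.0 = 7 + 9.298 = 16.298 cmH2O.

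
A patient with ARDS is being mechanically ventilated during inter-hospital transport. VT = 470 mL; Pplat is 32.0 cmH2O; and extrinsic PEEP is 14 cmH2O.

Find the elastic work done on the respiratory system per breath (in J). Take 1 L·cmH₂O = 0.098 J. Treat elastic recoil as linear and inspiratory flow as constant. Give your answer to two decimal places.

0.41

Elastic work ≈ ½ × (Pplat − PEEP) × Vt = 0.5 × (32.0 − 14) × 0.470 L = 0.5 × 18.0 × 0.470 = 4.23 L·cmH2O.
× 0.098 J/(L·cmH2O) → 0.4145 J.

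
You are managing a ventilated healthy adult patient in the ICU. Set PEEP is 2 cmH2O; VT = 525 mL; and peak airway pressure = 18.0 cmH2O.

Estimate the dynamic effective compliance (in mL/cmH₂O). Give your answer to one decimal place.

32.8

Dynamic compliance = Vt / (PIP − PEEP) = 525 / (18.0 − 2) = 525 / 16.0 = 32.813 mL/cmH2O.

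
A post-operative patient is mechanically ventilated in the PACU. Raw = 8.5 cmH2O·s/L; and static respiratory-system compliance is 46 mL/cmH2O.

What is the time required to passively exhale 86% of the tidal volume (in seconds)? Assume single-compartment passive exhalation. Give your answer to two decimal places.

τ = R × C = 8.5 × 46 mL/cmH2O = 8.5 × 0.046 L/cmH2O = 0.391 s.
Exhaled fraction f = 1 − e^(−t/τ) → t = −τ·ln(1 − f) = −0.391·ln(0.14) = 0.7688 s.

0.77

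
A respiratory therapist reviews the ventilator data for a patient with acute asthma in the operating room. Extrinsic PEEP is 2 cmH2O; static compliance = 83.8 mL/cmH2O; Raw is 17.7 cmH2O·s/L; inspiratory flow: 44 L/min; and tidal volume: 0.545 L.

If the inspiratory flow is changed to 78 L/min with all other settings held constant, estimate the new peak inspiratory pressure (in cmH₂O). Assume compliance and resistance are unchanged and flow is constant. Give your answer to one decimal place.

31.5

Flow: 44 L/min ÷ 60 = 0.7333 L/s.
New flow: 78 L/min ÷ 60 = 1.3 L/s.
PIP = Vt/C + R·V̇ + PEEP (constant-flow equation of motion).
Only the resistive term changes: ΔPIP = R × ΔV̇ = 17.7 × (1.3 − 0.7333) = 17.7 × 0.5667 = 10.031 cmH2O.
Original PIP = 545/83.8 + 17.7×0.7333 + 2 = 21.483 cmH2O; new PIP = 21.483 + (10.031) = 31.514 cmH2O.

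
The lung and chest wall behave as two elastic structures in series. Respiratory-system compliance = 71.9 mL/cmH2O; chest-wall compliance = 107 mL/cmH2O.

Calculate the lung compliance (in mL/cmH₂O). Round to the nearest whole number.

219

1/CL = 1/Crs − 1/Ccw.
1/CL = 1/71.9 − 1/107 = 0.004562.
CL = 219.2 mL/cmH2O.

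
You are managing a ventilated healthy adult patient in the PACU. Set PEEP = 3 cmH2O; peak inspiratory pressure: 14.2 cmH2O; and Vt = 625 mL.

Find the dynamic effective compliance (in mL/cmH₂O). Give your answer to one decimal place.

Dynamic compliance = Vt / (PIP − PEEP) = 625 / (14.2 − 3) = 625 / 11.2 = 55.804 mL/cmH2O.

55.8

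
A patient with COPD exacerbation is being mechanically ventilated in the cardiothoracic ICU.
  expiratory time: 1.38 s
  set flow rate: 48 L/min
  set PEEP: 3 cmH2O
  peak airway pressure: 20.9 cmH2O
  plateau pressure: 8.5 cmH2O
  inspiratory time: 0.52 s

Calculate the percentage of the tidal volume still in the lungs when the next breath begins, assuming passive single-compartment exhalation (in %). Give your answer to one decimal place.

30.8

Flow: 48 L/min ÷ 60 = 0.8 L/s.
Vt = flow × Ti = 0.8 L/s × 0.52 s × 1000 mL/L = 416.0 mL.
R = (PIP − Pplat)/V̇ = (20.9 − 8.5) / 0.8 = 12.4/0.8 = 15.5 cmH2O·s/L.
C = Vt/(Pplat − PEEP) = 416.0 / (8.5 − 3) = 416.0/5.5 = 75.636 mL/cmH2O.
τ = R × C = 15.5 × 0.07564 L/cmH2O = 1.172 s.
Fraction remaining at end-expiration = e^(−Te/τ) = e^(−1.38/1.172) = 0.3081 → 30.81%.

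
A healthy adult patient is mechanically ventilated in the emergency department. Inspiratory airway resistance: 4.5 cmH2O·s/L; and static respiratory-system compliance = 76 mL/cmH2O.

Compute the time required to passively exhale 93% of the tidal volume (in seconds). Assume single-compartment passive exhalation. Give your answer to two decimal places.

τ = R × C = 4.5 × 76 mL/cmH2O = 4.5 × 0.076 L/cmH2O = 0.342 s.
Exhaled fraction f = 1 − e^(−t/τ) → t = −τ·ln(1 − f) = −0.342·ln(0.07) = 0.9095 s.

0.91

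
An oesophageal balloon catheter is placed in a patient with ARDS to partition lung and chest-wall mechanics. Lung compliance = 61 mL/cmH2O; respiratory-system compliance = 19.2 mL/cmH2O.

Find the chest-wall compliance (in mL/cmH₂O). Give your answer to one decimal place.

28.0

1/Ccw = 1/Crs − 1/CL.
1/Ccw = 1/19.2 − 1/61 = 0.03569.
Ccw = 28.019 mL/cmH2O.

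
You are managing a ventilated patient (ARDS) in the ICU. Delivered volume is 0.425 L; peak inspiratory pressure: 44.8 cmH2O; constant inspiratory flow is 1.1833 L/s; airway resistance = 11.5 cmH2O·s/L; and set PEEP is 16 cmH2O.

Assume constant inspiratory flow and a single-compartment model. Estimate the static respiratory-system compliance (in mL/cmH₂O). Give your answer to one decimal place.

Equation of motion (constant flow): PIP = Vt/C + R·V̇ + PEEP.
Vt/C = PIP − R·V̇ − PEEP = 44.8 − 11.5×1.1833 − 16 = 44.8 − 13.608 − 16 = 15.192 cmH2O.
C = Vt / 15.192 = 425 / 15.192 = 27.975 mL/cmH2O.

28.0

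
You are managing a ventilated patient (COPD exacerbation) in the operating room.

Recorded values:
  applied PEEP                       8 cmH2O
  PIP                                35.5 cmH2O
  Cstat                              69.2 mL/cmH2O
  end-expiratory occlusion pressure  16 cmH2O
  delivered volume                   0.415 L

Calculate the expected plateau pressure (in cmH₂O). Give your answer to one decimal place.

End-expiratory occlusion gives total PEEP = 16 cmH2O (intrinsic PEEP = 16 − 8 = 8). Use total PEEP for the elastic gradient.
Pplat = PEEPtotal + Vt / Cstat = 16 + 415 / 69.2 = 16 + 5.997 = 21.997 cmH2O.

22.0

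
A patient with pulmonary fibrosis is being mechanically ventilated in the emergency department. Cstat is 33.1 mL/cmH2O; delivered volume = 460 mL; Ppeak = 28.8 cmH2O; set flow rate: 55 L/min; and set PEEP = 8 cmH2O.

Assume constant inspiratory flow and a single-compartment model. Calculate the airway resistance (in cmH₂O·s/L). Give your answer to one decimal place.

Flow: 55 L/min ÷ 60 = 0.9167 L/s.
Equation of motion (constant flow): PIP = Vt/C + R·V̇ + PEEP.
R·V̇ = PIP − Vt/C − PEEP = 28.8 − 460/33.1 − 8 = 28.8 − 13.897 − 8 = 6.903 cmH2O.
R = 6.903 / 0.9167 = 7.53 cmH2O·s/L.

7.5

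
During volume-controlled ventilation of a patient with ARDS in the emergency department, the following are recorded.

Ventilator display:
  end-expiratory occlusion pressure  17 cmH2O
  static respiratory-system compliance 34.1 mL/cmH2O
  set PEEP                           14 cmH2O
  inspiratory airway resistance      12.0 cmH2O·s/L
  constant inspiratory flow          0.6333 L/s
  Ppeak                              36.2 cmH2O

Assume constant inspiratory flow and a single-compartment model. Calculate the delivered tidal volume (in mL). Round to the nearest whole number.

396

Total PEEP = 17 cmH2O (set 14 + intrinsic 3); this is the baseline alveolar pressure.
Equation of motion (constant flow): PIP = Vt/C + R·V̇ + PEEP.
Vt/C = PIP − R·V̇ − PEEP = 36.2 − 7.6 − 17 = 11.6 cmH2O.
Vt = C × 11.6 = 34.1 × 11.6 = 395.56 mL.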